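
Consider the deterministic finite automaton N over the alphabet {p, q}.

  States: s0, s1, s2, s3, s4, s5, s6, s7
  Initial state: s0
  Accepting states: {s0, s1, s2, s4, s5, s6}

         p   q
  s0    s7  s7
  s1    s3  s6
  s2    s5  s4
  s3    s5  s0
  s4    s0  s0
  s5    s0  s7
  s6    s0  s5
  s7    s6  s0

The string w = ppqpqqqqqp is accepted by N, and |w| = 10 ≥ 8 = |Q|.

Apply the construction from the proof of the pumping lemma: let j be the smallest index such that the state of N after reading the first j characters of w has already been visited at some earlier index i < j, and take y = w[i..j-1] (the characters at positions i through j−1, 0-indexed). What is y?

ppqp

State sequence: s0 -p-> s7 -p-> s6 -q-> s5 -p-> s0 -q-> s7 -q-> s0 -q-> s7 -q-> s0 -q-> s7 -p-> s6
First repeat at step 4: s0 was already visited.

So i = 0, j = 4, giving x = w[0:0] = ε, y = w[0:4] = ppqp, z = w[4:10] = qqqqqp.
Check: |xy| = 4 ≤ 8 and |y| = 4 ≥ 1. Reading y takes N from s0 back to s0, so every xyⁱz is accepted.
Pumping length from the standard proof: p = 8 (the number of states). The repeated state found above gives |xy| = j ≤ 8 and |y| = j − i ≥ 1.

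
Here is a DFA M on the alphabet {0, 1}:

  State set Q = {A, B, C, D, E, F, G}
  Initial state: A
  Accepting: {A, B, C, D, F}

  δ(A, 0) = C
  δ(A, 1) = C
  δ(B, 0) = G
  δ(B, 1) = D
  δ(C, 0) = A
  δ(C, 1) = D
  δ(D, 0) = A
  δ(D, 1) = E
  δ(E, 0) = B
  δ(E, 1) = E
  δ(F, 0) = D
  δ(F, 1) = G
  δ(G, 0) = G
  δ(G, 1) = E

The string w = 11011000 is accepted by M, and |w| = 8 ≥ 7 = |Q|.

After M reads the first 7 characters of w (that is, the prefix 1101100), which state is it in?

Run of M on the first 7 characters of w = 1 1 0 1 1 0 0:
  step 0: A  (start)
  step 1: C  (read 1: A→C)
  step 2: D  (read 1: C→D)
  step 3: A  (read 0: D→A)
  step 4: C  (read 1: A→C)
  step 5: D  (read 1: C→D)
  step 6: A  (read 0: D→A)
  step 7: C  (read 0: A→C)

After reading 7 characters, M is in state C.

C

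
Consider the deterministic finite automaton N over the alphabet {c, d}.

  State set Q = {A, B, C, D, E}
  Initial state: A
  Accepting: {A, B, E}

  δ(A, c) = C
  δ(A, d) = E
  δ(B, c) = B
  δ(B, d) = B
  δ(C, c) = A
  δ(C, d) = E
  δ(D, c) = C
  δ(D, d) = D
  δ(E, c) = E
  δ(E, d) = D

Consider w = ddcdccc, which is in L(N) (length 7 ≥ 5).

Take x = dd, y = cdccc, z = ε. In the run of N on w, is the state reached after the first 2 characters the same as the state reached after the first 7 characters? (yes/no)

no

Run of N on the first 7 characters of w = d d c d c c c:
  step 0: A  (start)
  step 1: E  (read d: A→E)
  step 2: D  (read d: E→D)
  step 3: C  (read c: D→C)
  step 4: E  (read d: C→E)
  step 5: E  (read c: E→E)
  step 6: E  (read c: E→E)
  step 7: E  (read c: E→E)

After x (step 2): D. After xy (step 7): E.
They differ (D ≠ E), so y is not a cycle from the state after x; this split is not the one the pumping-lemma construction produces, and pumping y need not keep the string in L(N).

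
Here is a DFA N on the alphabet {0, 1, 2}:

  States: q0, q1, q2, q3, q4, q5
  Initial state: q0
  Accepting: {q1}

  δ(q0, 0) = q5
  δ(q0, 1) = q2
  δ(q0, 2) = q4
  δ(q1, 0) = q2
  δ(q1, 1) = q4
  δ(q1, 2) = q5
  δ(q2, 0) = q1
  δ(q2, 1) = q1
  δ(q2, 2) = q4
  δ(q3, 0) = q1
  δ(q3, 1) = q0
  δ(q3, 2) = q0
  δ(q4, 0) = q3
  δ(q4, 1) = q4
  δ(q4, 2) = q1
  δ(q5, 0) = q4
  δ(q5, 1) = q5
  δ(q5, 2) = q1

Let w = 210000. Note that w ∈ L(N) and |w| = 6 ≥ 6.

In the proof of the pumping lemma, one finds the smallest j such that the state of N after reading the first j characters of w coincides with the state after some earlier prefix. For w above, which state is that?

q4

Run of N on w = 2 1 0 0 0 0:
  step 0: q0  (start)
  step 1: q4  (read 2: q0→q4)
  step 2: q4  (read 1: q4→q4)   ← first repeat (q4 seen earlier)
  step 3: q3  (read 0: q4→q3)
  step 4: q1  (read 0: q3→q1)
  step 5: q2  (read 0: q1→q2)
  step 6: q1  (read 0: q2→q1)

The earliest repeat is at step j = 2: N is in q4, which it already visited at step i = 1.
The DFA has 6 states, so the proof of the pumping lemma guarantees a repeated state among the first 6+1 visited; the segment between the two visits is the pumpable y.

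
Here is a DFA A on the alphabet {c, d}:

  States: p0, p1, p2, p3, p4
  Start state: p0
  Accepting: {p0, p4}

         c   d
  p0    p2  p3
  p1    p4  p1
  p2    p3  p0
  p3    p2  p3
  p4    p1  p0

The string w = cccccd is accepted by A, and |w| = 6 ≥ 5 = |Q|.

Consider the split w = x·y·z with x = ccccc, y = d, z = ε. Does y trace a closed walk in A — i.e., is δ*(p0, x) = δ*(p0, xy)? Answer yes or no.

no

Run of A on the first 6 characters of w = c c c c c d:
  step 0: p0  (start)
  step 1: p2  (read c: p0→p2)
  step 2: p3  (read c: p2→p3)
  step 3: p2  (read c: p3→p2)
  step 4: p3  (read c: p2→p3)
  step 5: p2  (read c: p3→p2)
  step 6: p0  (read d: p2→p0)

After x (step 5): p2. After xy (step 6): p0.
They differ (p2 ≠ p0), so y is not a cycle from the state after x; this split is not the one the pumping-lemma construction produces, and pumping y need not keep the string in L(A).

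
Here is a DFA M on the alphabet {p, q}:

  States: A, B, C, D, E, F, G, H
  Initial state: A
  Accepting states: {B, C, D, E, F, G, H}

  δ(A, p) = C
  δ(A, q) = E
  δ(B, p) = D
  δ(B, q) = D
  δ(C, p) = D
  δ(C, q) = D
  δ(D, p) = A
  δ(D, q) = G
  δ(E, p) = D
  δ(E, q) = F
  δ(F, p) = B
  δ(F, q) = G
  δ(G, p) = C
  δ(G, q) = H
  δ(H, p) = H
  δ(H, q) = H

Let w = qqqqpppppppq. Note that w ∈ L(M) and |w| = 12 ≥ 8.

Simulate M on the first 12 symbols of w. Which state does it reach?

H

State sequence: A -q-> E -q-> F -q-> G -q-> H -p-> H -p-> H -p-> H -p-> H -p-> H -p-> H -p-> H -q-> H

After reading 12 characters, M is in state H.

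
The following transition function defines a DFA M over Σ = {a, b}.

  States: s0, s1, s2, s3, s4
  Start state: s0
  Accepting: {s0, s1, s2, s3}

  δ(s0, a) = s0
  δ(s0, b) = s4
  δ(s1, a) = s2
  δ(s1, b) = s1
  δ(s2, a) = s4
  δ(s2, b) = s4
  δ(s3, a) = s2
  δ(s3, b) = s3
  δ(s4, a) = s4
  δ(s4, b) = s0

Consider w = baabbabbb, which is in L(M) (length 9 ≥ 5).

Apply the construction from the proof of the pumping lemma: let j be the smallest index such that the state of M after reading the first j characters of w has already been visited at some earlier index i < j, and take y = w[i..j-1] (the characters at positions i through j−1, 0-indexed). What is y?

State sequence: s0 -b-> s4 -a-> s4 -a-> s4 -b-> s0 -b-> s4 -a-> s4 -b-> s0 -b-> s4 -b-> s0
First repeat at step 2: s4 was already visited.

So i = 1, j = 2, giving x = w[0:1] = b, y = w[1:2] = a, z = w[2:9] = abbabbb.
Check: |xy| = 2 ≤ 5 and |y| = 1 ≥ 1. Reading y takes M from s4 back to s4, so every xyⁱz is accepted.
The DFA has 5 states, so the proof of the pumping lemma guarantees a repeated state among the first 5+1 visited; the segment between the two visits is the pumpable y.

a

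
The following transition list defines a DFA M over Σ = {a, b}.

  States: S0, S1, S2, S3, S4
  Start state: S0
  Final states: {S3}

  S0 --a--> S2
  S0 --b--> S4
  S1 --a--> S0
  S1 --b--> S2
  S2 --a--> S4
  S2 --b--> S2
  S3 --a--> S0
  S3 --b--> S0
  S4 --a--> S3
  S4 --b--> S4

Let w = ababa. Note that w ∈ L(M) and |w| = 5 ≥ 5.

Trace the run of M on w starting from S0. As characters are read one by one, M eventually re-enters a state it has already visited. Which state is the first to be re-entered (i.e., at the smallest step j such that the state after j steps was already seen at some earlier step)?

S2

State sequence: S0 -a-> S2 -b-> S2 -a-> S4 -b-> S4 -a-> S3
First repeat at step 2: S2 was already visited.

The earliest repeat is at step j = 2: M is in S2, which it already visited at step i = 1.
Since M has 5 states, any run of length ≥ 5 visits 5+1 states, so by pigeonhole some state repeats within the first 5 steps — that repeat gives the pumpable loop.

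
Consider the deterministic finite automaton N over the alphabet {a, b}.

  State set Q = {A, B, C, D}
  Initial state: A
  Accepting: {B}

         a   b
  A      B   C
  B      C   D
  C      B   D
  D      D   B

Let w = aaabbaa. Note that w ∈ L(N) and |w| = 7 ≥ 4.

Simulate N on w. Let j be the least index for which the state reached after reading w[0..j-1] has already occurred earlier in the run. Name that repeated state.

Run of N on w = a a a b b a a:
  step 0: A  (start)
  step 1: B  (read a: A→B)
  step 2: C  (read a: B→C)
  step 3: B  (read a: C→B)   ← first repeat (B seen earlier)
  step 4: D  (read b: B→D)
  step 5: B  (read b: D→B)
  step 6: C  (read a: B→C)
  step 7: B  (read a: C→B)

The earliest repeat is at step j = 3: N is in B, which it already visited at step i = 1.
With |Q| = 4, pigeonhole forces a state repeat no later than step 4; the substring read between the first and second visits to that state can be pumped.

B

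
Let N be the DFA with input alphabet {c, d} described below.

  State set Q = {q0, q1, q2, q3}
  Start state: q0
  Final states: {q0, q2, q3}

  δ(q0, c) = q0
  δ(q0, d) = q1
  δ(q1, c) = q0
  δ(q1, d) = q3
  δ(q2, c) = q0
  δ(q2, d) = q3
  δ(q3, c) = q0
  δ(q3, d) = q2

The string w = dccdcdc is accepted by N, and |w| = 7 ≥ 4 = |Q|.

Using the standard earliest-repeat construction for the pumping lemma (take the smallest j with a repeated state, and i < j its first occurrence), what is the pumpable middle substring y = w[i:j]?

dc

State sequence: q0 -d-> q1 -c-> q0 -c-> q0 -d-> q1 -c-> q0 -d-> q1 -c-> q0
First repeat at step 2: q0 was already visited.

So i = 0, j = 2, giving x = w[0:0] = ε, y = w[0:2] = dc, z = w[2:7] = cdcdc.
Check: |xy| = 2 ≤ 4 and |y| = 2 ≥ 1. Reading y takes N from q0 back to q0, so every xyⁱz is accepted.
Since N has 4 states, any run of length ≥ 4 visits 4+1 states, so by pigeonhole some state repeats within the first 4 steps — that repeat gives the pumpable loop.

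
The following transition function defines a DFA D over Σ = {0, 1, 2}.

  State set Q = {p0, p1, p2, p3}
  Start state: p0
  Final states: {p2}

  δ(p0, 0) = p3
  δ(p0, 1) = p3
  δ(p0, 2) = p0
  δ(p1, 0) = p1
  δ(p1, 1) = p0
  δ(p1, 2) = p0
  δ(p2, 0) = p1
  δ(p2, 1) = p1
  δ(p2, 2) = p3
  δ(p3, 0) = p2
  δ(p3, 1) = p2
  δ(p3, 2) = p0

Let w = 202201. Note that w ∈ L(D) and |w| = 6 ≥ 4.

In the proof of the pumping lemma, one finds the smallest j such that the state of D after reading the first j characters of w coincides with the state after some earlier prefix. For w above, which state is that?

State sequence: p0 -2-> p0 -0-> p3 -2-> p0 -2-> p0 -0-> p3 -1-> p2
First repeat at step 1: p0 was already visited.

The earliest repeat is at step j = 1: D is in p0, which it already visited at step i = 0.
Pumping length from the standard proof: p = 4 (the number of states). The repeated state found above gives |xy| = j ≤ 4 and |y| = j − i ≥ 1.

p0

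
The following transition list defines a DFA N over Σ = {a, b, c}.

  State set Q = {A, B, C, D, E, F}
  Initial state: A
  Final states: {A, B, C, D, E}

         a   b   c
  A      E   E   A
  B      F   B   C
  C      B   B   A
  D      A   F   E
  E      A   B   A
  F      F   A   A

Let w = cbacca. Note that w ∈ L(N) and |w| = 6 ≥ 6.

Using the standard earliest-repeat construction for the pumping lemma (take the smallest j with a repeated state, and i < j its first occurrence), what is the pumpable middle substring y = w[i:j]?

c

Run of N on w = c b a c c a:
  step 0: A  (start)
  step 1: A  (read c: A→A)   ← first repeat (A seen earlier)
  step 2: E  (read b: A→E)
  step 3: A  (read a: E→A)
  step 4: A  (read c: A→A)
  step 5: A  (read c: A→A)
  step 6: E  (read a: A→E)

So i = 0, j = 1, giving x = w[0:0] = ε, y = w[0:1] = c, z = w[1:6] = bacca.
Check: |xy| = 1 ≤ 6 and |y| = 1 ≥ 1. Reading y takes N from A back to A, so every xyⁱz is accepted.
With |Q| = 6, pigeonhole forces a state repeat no later than step 6; the substring read between the first and second visits to that state can be pumped.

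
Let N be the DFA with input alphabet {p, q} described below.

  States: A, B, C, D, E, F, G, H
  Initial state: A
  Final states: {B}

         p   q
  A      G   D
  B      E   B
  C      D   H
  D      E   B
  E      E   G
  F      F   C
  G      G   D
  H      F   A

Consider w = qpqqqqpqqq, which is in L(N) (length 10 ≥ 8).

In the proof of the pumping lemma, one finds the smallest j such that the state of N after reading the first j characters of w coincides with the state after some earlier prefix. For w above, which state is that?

State sequence: A -q-> D -p-> E -q-> G -q-> D -q-> B -q-> B -p-> E -q-> G -q-> D -q-> B
First repeat at step 4: D was already visited.

The earliest repeat is at step j = 4: N is in D, which it already visited at step i = 1.

D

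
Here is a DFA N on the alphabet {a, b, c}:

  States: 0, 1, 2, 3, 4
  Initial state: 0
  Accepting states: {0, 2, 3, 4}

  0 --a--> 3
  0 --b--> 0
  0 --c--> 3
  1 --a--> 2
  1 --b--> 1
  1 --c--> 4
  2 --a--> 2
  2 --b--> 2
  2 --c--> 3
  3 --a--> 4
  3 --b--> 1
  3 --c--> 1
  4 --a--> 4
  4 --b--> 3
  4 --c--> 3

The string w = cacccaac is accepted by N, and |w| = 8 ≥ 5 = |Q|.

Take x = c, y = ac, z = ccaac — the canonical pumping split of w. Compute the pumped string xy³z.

cacacacccaac

xy^3z = c·ac·ac·ac·ccaac = cacacacccaac.
Reading y = ac takes N from 3 back to 3, so after x·y·y·y the machine is still in 3, and z then leads to the accepting state 3. Hence cacacacccaac ∈ L(N).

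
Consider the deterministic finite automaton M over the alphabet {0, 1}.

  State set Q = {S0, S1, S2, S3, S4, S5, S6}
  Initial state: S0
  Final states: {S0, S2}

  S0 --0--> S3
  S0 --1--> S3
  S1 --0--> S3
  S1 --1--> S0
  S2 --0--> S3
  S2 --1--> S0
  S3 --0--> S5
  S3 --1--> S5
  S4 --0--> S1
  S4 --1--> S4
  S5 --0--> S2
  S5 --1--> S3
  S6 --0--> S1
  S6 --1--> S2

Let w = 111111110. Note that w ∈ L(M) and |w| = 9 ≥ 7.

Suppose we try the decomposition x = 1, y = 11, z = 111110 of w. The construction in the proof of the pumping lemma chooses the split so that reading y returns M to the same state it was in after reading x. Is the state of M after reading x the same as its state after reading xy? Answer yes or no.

Run of M on the first 3 characters of w = 1 1 1:
  step 0: S0  (start)
  step 1: S3  (read 1: S0→S3)
  step 2: S5  (read 1: S3→S5)
  step 3: S3  (read 1: S5→S3)

After x (step 1): S3. After xy (step 3): S3.
They match, so y = 11 drives M around a cycle from S3 back to itself; pumping y any number of times keeps M in S3 before reading z, and xyⁱz ∈ L(M) for every i ≥ 0.

yes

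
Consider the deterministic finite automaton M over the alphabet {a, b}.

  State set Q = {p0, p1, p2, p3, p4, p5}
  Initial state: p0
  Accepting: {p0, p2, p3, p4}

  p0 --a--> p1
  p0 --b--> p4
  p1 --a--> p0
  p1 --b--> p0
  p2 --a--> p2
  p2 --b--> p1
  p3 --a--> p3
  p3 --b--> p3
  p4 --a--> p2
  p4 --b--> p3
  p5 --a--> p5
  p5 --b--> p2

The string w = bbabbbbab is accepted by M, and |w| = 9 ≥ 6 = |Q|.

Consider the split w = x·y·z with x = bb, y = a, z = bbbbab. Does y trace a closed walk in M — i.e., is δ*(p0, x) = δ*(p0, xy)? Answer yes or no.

yes

State sequence: p0 -b-> p4 -b-> p3 -a-> p3

After x (step 2): p3. After xy (step 3): p3.
They match, so y = a drives M around a cycle from p3 back to itself; pumping y any number of times keeps M in p3 before reading z, and xyⁱz ∈ L(M) for every i ≥ 0.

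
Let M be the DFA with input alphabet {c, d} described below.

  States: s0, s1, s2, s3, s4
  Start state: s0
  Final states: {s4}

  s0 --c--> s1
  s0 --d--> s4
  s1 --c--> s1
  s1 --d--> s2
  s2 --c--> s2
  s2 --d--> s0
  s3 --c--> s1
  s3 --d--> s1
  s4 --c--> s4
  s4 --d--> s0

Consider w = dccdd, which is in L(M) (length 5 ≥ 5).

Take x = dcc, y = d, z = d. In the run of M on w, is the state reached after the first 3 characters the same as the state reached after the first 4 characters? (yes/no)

State sequence: s0 -d-> s4 -c-> s4 -c-> s4 -d-> s0

After x (step 3): s4. After xy (step 4): s0.
They differ (s4 ≠ s0), so y is not a cycle from the state after x; this split is not the one the pumping-lemma construction produces, and pumping y need not keep the string in L(M).

no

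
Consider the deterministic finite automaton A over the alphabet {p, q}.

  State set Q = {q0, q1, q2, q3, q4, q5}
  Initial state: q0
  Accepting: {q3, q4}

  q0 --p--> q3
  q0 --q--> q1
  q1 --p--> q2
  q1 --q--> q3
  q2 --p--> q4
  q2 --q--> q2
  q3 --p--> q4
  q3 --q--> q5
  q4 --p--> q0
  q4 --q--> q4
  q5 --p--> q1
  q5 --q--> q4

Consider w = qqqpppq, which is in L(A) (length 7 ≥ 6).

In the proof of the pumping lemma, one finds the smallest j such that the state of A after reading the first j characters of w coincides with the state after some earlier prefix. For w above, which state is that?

q1

State sequence: q0 -q-> q1 -q-> q3 -q-> q5 -p-> q1 -p-> q2 -p-> q4 -q-> q4
First repeat at step 4: q1 was already visited.

The earliest repeat is at step j = 4: A is in q1, which it already visited at step i = 1.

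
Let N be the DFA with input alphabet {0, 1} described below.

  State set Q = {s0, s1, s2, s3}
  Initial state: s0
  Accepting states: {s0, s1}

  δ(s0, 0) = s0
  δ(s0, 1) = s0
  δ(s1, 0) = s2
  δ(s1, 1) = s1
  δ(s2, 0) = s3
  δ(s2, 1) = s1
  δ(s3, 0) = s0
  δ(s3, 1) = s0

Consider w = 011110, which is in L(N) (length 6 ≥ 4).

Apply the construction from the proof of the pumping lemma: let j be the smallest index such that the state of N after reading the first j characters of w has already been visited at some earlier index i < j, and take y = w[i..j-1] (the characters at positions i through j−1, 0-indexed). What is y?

Run of N on w = 0 1 1 1 1 0:
  step 0: s0  (start)
  step 1: s0  (read 0: s0→s0)   ← first repeat (s0 seen earlier)
  step 2: s0  (read 1: s0→s0)
  step 3: s0  (read 1: s0→s0)
  step 4: s0  (read 1: s0→s0)
  step 5: s0  (read 1: s0→s0)
  step 6: s0  (read 0: s0→s0)

So i = 0, j = 1, giving x = w[0:0] = ε, y = w[0:1] = 0, z = w[1:6] = 11110.
Check: |xy| = 1 ≤ 4 and |y| = 1 ≥ 1. Reading y takes N from s0 back to s0, so every xyⁱz is accepted.
Since N has 4 states, any run of length ≥ 4 visits 4+1 states, so by pigeonhole some state repeats within the first 4 steps — that repeat gives the pumpable loop.

0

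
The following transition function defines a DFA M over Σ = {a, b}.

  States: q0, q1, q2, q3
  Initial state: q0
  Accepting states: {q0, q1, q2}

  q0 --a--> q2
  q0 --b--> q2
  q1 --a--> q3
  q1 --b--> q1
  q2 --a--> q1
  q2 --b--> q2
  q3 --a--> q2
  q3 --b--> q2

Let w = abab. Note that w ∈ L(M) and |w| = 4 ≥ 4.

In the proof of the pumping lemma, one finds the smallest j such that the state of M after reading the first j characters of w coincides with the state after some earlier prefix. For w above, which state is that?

q2

State sequence: q0 -a-> q2 -b-> q2 -a-> q1 -b-> q1
First repeat at step 2: q2 was already visited.

The earliest repeat is at step j = 2: M is in q2, which it already visited at step i = 1.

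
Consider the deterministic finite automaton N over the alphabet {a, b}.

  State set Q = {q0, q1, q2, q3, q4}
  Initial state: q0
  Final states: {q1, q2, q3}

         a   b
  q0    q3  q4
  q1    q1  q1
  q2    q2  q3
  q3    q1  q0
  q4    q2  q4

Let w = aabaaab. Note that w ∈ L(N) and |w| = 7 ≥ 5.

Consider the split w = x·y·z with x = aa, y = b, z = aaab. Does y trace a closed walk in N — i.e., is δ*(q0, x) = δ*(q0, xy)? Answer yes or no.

yes

State sequence: q0 -a-> q3 -a-> q1 -b-> q1

After x (step 2): q1. After xy (step 3): q1.
They match, so y = b drives N around a cycle from q1 back to itself; pumping y any number of times keeps N in q1 before reading z, and xyⁱz ∈ L(N) for every i ≥ 0.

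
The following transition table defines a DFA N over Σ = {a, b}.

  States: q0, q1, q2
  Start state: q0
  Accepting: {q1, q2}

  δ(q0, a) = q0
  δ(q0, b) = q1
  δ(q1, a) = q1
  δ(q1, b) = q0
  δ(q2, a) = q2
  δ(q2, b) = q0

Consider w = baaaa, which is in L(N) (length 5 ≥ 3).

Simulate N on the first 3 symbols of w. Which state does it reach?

State sequence: q0 -b-> q1 -a-> q1 -a-> q1

After reading 3 characters, N is in state q1.
(This kind of state-tracing is the core of the pumping-lemma construction: with 3 states, pigeonhole forces a repeat within the first 3 steps.)

q1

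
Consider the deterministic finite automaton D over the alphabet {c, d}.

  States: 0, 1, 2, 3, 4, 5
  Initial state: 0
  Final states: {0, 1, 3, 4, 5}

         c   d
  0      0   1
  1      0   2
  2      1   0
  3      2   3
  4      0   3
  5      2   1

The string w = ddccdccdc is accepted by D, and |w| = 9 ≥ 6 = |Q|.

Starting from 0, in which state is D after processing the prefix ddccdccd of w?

Run of D on the first 8 characters of w = d d c c d c c d:
  step 0: 0  (start)
  step 1: 1  (read d: 0→1)
  step 2: 2  (read d: 1→2)
  step 3: 1  (read c: 2→1)
  step 4: 0  (read c: 1→0)
  step 5: 1  (read d: 0→1)
  step 6: 0  (read c: 1→0)
  step 7: 0  (read c: 0→0)
  step 8: 1  (read d: 0→1)

After reading 8 characters, D is in state 1.
(This kind of state-tracing is the core of the pumping-lemma construction: with 6 states, pigeonhole forces a repeat within the first 6 steps.)

1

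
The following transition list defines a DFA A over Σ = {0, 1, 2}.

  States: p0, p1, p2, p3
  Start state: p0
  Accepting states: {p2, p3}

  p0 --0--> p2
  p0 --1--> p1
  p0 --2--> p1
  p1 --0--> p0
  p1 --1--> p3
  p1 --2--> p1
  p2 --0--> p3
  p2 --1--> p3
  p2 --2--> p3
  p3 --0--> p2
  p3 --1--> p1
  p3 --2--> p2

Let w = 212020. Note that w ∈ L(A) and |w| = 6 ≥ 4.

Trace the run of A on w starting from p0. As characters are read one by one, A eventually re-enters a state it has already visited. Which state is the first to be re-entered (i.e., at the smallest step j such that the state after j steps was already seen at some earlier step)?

State sequence: p0 -2-> p1 -1-> p3 -2-> p2 -0-> p3 -2-> p2 -0-> p3
First repeat at step 4: p3 was already visited.

The earliest repeat is at step j = 4: A is in p3, which it already visited at step i = 2.
Since A has 4 states, any run of length ≥ 4 visits 4+1 states, so by pigeonhole some state repeats within the first 4 steps — that repeat gives the pumpable loop.

p3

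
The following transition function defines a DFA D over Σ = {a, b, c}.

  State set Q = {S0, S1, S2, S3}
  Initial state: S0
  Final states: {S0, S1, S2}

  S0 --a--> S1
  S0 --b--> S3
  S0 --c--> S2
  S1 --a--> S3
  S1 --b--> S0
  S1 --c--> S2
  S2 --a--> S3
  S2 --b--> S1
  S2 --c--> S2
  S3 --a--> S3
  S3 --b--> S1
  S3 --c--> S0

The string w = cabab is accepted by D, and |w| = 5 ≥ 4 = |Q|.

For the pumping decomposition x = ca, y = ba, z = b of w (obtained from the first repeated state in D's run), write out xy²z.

xy^2z = ca·ba·ba·b = cababab.
Reading y = ba takes D from S3 back to S3, so after x·y·y the machine is still in S3, and z then leads to the accepting state S1. Hence cababab ∈ L(D).

cababab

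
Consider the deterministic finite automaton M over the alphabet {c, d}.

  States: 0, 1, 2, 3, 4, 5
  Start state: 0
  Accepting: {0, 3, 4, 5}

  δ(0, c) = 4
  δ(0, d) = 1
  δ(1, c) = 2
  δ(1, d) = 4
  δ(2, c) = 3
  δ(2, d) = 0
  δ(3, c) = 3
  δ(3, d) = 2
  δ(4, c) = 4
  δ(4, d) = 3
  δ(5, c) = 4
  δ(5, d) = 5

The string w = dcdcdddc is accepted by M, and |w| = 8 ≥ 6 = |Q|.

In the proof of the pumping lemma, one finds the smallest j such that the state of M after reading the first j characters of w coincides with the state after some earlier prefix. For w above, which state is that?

0

Run of M on w = d c d c d d d c:
  step 0: 0  (start)
  step 1: 1  (read d: 0→1)
  step 2: 2  (read c: 1→2)
  step 3: 0  (read d: 2→0)   ← first repeat (0 seen earlier)
  step 4: 4  (read c: 0→4)
  step 5: 3  (read d: 4→3)
  step 6: 2  (read d: 3→2)
  step 7: 0  (read d: 2→0)
  step 8: 4  (read c: 0→4)

The earliest repeat is at step j = 3: M is in 0, which it already visited at step i = 0.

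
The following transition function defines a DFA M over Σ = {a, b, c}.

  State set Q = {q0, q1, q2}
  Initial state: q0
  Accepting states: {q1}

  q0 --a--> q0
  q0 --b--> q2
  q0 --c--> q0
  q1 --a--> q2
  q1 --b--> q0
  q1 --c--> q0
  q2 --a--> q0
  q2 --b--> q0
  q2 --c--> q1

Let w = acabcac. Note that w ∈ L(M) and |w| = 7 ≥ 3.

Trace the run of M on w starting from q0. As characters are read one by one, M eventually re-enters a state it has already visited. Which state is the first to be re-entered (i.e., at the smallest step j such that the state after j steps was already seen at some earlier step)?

State sequence: q0 -a-> q0 -c-> q0 -a-> q0 -b-> q2 -c-> q1 -a-> q2 -c-> q1
First repeat at step 1: q0 was already visited.

The earliest repeat is at step j = 1: M is in q0, which it already visited at step i = 0.

q0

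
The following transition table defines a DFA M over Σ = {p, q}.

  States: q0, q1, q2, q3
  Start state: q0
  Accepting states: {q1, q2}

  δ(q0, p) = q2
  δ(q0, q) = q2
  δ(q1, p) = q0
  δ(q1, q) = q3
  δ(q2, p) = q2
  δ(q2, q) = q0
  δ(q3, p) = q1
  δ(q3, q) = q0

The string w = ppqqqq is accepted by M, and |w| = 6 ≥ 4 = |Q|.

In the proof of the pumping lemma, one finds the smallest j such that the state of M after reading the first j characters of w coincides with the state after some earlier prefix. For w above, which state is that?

q2

State sequence: q0 -p-> q2 -p-> q2 -q-> q0 -q-> q2 -q-> q0 -q-> q2
First repeat at step 2: q2 was already visited.

The earliest repeat is at step j = 2: M is in q2, which it already visited at step i = 1.
Since M has 4 states, any run of length ≥ 4 visits 4+1 states, so by pigeonhole some state repeats within the first 4 steps — that repeat gives the pumpable loop.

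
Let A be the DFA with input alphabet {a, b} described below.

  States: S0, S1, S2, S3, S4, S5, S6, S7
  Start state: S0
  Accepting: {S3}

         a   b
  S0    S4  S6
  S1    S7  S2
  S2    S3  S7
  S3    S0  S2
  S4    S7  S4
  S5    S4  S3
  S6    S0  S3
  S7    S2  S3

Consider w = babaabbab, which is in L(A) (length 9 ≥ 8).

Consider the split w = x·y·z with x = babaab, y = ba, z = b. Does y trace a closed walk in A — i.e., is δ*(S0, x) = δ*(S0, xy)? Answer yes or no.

State sequence: S0 -b-> S6 -a-> S0 -b-> S6 -a-> S0 -a-> S4 -b-> S4 -b-> S4 -a-> S7

After x (step 6): S4. After xy (step 8): S7.
They differ (S4 ≠ S7), so y is not a cycle from the state after x; this split is not the one the pumping-lemma construction produces, and pumping y need not keep the string in L(A).

no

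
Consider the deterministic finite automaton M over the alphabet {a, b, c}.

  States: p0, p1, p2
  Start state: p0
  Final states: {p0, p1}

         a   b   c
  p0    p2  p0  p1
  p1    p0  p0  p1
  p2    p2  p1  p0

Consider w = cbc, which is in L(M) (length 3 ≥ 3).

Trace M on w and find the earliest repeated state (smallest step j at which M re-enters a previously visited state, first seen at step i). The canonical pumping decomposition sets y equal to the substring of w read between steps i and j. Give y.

State sequence: p0 -c-> p1 -b-> p0 -c-> p1
First repeat at step 2: p0 was already visited.

So i = 0, j = 2, giving x = w[0:0] = ε, y = w[0:2] = cb, z = w[2:3] = c.
Check: |xy| = 2 ≤ 3 and |y| = 2 ≥ 1. Reading y takes M from p0 back to p0, so every xyⁱz is accepted.

cb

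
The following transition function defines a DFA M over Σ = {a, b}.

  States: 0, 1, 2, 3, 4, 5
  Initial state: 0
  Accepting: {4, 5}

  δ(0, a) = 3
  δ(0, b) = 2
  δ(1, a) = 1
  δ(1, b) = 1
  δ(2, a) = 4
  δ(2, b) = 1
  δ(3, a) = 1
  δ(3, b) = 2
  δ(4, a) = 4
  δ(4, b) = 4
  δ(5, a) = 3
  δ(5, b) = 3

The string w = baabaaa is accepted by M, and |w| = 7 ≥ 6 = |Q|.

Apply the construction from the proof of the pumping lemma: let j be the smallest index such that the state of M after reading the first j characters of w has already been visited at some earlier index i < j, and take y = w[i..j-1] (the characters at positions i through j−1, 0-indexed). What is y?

a

State sequence: 0 -b-> 2 -a-> 4 -a-> 4 -b-> 4 -a-> 4 -a-> 4 -a-> 4
First repeat at step 3: 4 was already visited.

So i = 2, j = 3, giving x = w[0:2] = ba, y = w[2:3] = a, z = w[3:7] = baaa.
Check: |xy| = 3 ≤ 6 and |y| = 1 ≥ 1. Reading y takes M from 4 back to 4, so every xyⁱz is accepted.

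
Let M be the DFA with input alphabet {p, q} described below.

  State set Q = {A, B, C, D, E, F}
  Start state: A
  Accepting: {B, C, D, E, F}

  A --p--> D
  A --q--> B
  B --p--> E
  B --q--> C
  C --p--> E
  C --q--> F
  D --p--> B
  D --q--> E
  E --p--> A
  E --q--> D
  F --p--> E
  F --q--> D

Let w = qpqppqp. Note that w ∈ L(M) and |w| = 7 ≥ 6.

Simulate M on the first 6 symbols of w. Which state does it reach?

Run of M on the first 6 characters of w = q p q p p q:
  step 0: A  (start)
  step 1: B  (read q: A→B)
  step 2: E  (read p: B→E)
  step 3: D  (read q: E→D)
  step 4: B  (read p: D→B)
  step 5: E  (read p: B→E)
  step 6: D  (read q: E→D)

After reading 6 characters, M is in state D.
(This kind of state-tracing is the core of the pumping-lemma construction: with 6 states, pigeonhole forces a repeat within the first 6 steps.)

D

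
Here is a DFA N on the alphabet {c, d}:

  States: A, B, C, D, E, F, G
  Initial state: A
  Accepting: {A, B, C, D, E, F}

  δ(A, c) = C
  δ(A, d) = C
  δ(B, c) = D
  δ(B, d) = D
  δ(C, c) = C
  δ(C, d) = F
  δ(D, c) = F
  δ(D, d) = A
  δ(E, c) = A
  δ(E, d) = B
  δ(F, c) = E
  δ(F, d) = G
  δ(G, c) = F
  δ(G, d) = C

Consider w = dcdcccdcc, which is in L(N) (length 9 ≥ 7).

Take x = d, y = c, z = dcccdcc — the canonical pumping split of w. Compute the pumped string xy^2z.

xy^2z = d·c·c·dcccdcc = dccdcccdcc.
Reading y = c takes N from C back to C, so after x·y·y the machine is still in C, and z then leads to the accepting state A. Hence dccdcccdcc ∈ L(N).

dccdcccdcc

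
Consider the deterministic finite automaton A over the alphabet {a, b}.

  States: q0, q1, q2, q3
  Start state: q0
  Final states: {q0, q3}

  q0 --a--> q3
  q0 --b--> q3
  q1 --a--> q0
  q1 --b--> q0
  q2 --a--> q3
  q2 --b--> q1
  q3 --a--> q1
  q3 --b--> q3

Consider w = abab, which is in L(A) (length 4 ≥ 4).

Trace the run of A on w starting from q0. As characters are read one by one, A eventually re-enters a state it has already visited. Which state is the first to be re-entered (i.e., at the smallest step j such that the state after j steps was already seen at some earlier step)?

q3

Run of A on w = a b a b:
  step 0: q0  (start)
  step 1: q3  (read a: q0→q3)
  step 2: q3  (read b: q3→q3)   ← first repeat (q3 seen earlier)
  step 3: q1  (read a: q3→q1)
  step 4: q0  (read b: q1→q0)

The earliest repeat is at step j = 2: A is in q3, which it already visited at step i = 1.
The DFA has 4 states, so the proof of the pumping lemma guarantees a repeated state among the first 4+1 visited; the segment between the two visits is the pumpable y.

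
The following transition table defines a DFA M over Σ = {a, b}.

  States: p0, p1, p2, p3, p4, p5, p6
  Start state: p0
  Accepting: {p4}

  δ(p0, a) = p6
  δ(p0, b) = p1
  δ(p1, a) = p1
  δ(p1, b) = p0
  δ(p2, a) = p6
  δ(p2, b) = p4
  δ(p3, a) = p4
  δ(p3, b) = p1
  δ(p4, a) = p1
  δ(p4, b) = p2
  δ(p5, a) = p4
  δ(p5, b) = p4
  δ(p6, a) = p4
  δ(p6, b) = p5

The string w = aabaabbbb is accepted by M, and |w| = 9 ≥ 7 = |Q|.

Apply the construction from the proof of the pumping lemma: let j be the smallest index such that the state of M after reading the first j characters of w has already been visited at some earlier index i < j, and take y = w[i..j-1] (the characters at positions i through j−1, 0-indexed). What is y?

aba

State sequence: p0 -a-> p6 -a-> p4 -b-> p2 -a-> p6 -a-> p4 -b-> p2 -b-> p4 -b-> p2 -b-> p4
First repeat at step 4: p6 was already visited.

So i = 1, j = 4, giving x = w[0:1] = a, y = w[1:4] = aba, z = w[4:9] = abbbb.
Check: |xy| = 4 ≤ 7 and |y| = 3 ≥ 1. Reading y takes M from p6 back to p6, so every xyⁱz is accepted.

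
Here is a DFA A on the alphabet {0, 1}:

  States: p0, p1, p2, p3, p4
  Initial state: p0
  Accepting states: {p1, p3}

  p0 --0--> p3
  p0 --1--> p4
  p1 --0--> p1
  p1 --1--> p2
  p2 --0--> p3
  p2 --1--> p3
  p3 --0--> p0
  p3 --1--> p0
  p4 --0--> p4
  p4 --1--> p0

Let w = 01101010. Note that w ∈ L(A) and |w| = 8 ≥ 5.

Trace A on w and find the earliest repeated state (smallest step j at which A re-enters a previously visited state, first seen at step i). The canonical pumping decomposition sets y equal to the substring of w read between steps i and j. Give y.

01

State sequence: p0 -0-> p3 -1-> p0 -1-> p4 -0-> p4 -1-> p0 -0-> p3 -1-> p0 -0-> p3
First repeat at step 2: p0 was already visited.

So i = 0, j = 2, giving x = w[0:0] = ε, y = w[0:2] = 01, z = w[2:8] = 101010.
Check: |xy| = 2 ≤ 5 and |y| = 2 ≥ 1. Reading y takes A from p0 back to p0, so every xyⁱz is accepted.
With |Q| = 5, pigeonhole forces a state repeat no later than step 5; the substring read between the first and second visits to that state can be pumped.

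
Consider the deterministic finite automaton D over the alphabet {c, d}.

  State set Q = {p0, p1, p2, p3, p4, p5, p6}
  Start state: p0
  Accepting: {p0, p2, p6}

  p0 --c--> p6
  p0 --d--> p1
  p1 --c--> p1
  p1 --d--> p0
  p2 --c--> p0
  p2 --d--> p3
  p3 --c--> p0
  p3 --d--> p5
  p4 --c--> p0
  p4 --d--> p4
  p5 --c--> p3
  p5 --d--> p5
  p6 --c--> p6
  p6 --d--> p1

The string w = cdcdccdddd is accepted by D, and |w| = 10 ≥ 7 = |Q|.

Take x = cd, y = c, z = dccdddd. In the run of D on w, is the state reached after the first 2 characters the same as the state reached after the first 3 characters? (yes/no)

Run of D on the first 3 characters of w = c d c:
  step 0: p0  (start)
  step 1: p6  (read c: p0→p6)
  step 2: p1  (read d: p6→p1)
  step 3: p1  (read c: p1→p1)

After x (step 2): p1. After xy (step 3): p1.
They match, so y = c drives D around a cycle from p1 back to itself; pumping y any number of times keeps D in p1 before reading z, and xyⁱz ∈ L(D) for every i ≥ 0.

yes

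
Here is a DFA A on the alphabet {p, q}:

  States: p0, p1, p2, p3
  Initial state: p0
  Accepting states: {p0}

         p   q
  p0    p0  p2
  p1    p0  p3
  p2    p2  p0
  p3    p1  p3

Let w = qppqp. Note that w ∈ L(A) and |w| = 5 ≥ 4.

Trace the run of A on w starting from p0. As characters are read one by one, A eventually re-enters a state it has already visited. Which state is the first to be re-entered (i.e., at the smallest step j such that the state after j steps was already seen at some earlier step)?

Run of A on w = q p p q p:
  step 0: p0  (start)
  step 1: p2  (read q: p0→p2)
  step 2: p2  (read p: p2→p2)   ← first repeat (p2 seen earlier)
  step 3: p2  (read p: p2→p2)
  step 4: p0  (read q: p2→p0)
  step 5: p0  (read p: p0→p0)

The earliest repeat is at step j = 2: A is in p2, which it already visited at step i = 1.

p2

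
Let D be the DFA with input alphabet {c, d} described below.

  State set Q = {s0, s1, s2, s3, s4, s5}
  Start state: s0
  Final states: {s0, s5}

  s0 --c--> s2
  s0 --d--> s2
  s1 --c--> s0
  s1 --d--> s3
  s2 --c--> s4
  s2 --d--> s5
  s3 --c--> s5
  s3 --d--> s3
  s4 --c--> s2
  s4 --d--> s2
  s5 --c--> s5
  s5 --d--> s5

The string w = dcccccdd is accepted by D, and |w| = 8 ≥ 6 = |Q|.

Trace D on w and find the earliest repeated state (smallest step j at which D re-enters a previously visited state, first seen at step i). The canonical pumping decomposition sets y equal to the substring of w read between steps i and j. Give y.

cc

Run of D on w = d c c c c c d d:
  step 0: s0  (start)
  step 1: s2  (read d: s0→s2)
  step 2: s4  (read c: s2→s4)
  step 3: s2  (read c: s4→s2)   ← first repeat (s2 seen earlier)
  step 4: s4  (read c: s2→s4)
  step 5: s2  (read c: s4→s2)
  step 6: s4  (read c: s2→s4)
  step 7: s2  (read d: s4→s2)
  step 8: s5  (read d: s2→s5)

So i = 1, j = 3, giving x = w[0:1] = d, y = w[1:3] = cc, z = w[3:8] = cccdd.
Check: |xy| = 3 ≤ 6 and |y| = 2 ≥ 1. Reading y takes D from s2 back to s2, so every xyⁱz is accepted.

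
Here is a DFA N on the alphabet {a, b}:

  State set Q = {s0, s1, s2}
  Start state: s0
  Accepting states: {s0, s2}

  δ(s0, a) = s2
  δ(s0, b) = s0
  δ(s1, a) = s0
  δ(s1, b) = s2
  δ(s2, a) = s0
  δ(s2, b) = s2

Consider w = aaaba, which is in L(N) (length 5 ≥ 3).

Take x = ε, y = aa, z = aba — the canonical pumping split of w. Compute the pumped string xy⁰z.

aba

xy⁰z = xz = ε·aba = aba.
Reading y = aa takes N from s0 back to s0, so after x the machine is still in s0, and z then leads to the accepting state s0. Hence aba ∈ L(N).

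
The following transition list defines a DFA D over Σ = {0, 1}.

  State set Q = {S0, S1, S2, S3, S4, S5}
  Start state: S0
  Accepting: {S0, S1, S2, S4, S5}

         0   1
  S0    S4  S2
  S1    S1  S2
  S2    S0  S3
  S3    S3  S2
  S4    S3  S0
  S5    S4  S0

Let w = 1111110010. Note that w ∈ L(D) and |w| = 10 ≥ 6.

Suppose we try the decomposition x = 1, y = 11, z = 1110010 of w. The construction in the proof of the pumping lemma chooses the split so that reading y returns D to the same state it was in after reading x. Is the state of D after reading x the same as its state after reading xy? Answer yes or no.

yes

Run of D on the first 3 characters of w = 1 1 1:
  step 0: S0  (start)
  step 1: S2  (read 1: S0→S2)
  step 2: S3  (read 1: S2→S3)
  step 3: S2  (read 1: S3→S2)

After x (step 1): S2. After xy (step 3): S2.
They match, so y = 11 drives D around a cycle from S2 back to itself; pumping y any number of times keeps D in S2 before reading z, and xyⁱz ∈ L(D) for every i ≥ 0.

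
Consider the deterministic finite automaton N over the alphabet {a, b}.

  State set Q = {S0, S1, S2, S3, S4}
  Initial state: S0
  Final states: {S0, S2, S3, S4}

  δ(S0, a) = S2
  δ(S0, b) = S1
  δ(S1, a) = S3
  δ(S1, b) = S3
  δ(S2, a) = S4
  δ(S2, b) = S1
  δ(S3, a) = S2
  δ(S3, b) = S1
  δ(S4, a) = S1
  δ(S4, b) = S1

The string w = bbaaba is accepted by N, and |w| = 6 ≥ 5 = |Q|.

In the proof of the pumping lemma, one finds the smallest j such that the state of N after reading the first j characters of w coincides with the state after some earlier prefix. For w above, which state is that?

S1

Run of N on w = b b a a b a:
  step 0: S0  (start)
  step 1: S1  (read b: S0→S1)
  step 2: S3  (read b: S1→S3)
  step 3: S2  (read a: S3→S2)
  step 4: S4  (read a: S2→S4)
  step 5: S1  (read b: S4→S1)   ← first repeat (S1 seen earlier)
  step 6: S3  (read a: S1→S3)

The earliest repeat is at step j = 5: N is in S1, which it already visited at step i = 1.
The DFA has 5 states, so the proof of the pumping lemma guarantees a repeated state among the first 5+1 visited; the segment between the two visits is the pumpable y.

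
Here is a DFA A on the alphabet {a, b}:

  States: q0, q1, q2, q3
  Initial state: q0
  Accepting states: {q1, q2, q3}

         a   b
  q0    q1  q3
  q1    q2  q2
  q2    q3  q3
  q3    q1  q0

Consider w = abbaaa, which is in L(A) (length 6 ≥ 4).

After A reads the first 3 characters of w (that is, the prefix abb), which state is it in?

q3

Run of A on the first 3 characters of w = a b b:
  step 0: q0  (start)
  step 1: q1  (read a: q0→q1)
  step 2: q2  (read b: q1→q2)
  step 3: q3  (read b: q2→q3)

After reading 3 characters, A is in state q3.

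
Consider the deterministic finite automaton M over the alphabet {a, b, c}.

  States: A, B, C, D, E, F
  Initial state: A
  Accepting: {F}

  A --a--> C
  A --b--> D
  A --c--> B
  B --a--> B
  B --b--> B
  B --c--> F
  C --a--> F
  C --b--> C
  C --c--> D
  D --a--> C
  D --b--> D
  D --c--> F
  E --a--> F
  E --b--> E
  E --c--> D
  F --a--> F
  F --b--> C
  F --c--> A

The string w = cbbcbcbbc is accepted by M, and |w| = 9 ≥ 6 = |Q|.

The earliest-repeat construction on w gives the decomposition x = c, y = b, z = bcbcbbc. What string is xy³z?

cbbbbcbcbbc

xy^3z = c·b·b·b·bcbcbbc = cbbbbcbcbbc.
Reading y = b takes M from B back to B, so after x·y·y·y the machine is still in B, and z then leads to the accepting state F. Hence cbbbbcbcbbc ∈ L(M).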